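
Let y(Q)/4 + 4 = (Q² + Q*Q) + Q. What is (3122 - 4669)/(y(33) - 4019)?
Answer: -221/687 ≈ -0.32169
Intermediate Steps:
y(Q) = -16 + 4*Q + 8*Q² (y(Q) = -16 + 4*((Q² + Q*Q) + Q) = -16 + 4*((Q² + Q²) + Q) = -16 + 4*(2*Q² + Q) = -16 + 4*(Q + 2*Q²) = -16 + (4*Q + 8*Q²) = -16 + 4*Q + 8*Q²)
(3122 - 4669)/(y(33) - 4019) = (3122 - 4669)/((-16 + 4*33 + 8*33²) - 4019) = -1547/((-16 + 132 + 8*1089) - 4019) = -1547/((-16 + 132 + 8712) - 4019) = -1547/(8828 - 4019) = -1547/4809 = -1547*1/4809 = -221/687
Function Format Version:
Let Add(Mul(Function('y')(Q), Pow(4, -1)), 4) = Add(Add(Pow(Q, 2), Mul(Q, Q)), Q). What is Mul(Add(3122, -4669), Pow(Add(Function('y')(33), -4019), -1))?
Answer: Rational(-221, 687) ≈ -0.32169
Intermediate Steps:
Function('y')(Q) = Add(-16, Mul(4, Q), Mul(8, Pow(Q, 2))) (Function('y')(Q) = Add(-16, Mul(4, Add(Add(Pow(Q, 2), Mul(Q, Q)), Q))) = Add(-16, Mul(4, Add(Add(Pow(Q, 2), Pow(Q, 2)), Q))) = Add(-16, Mul(4, Add(Mul(2, Pow(Q, 2)), Q))) = Add(-16, Mul(4, Add(Q, Mul(2, Pow(Q, 2))))) = Add(-16, Add(Mul(4, Q), Mul(8, Pow(Q, 2)))) = Add(-16, Mul(4, Q), Mul(8, Pow(Q, 2))))
Mul(Add(3122, -4669), Pow(Add(Function('y')(33), -4019), -1)) = Mul(Add(3122, -4669), Pow(Add(Add(-16, Mul(4, 33), Mul(8, Pow(33, 2))), -4019), -1)) = Mul(-1547, Pow(Add(Add(-16, 132, Mul(8, 1089)), -4019), -1)) = Mul(-1547, Pow(Add(Add(-16, 132, 8712), -4019), -1)) = Mul(-1547, Pow(Add(8828, -4019), -1)) = Mul(-1547, Pow(4809, -1)) = Mul(-1547, Rational(1, 4809)) = Rational(-221, 687)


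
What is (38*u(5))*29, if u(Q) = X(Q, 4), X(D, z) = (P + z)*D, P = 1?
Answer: 27550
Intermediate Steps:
X(D, z) = D*(1 + z) (X(D, z) = (1 + z)*D = D*(1 + z))
u(Q) = 5*Q (u(Q) = Q*(1 + 4) = Q*5 = 5*Q)
(38*u(5))*29 = (38*(5*5))*29 = (38*25)*29 = 950*29 = 27550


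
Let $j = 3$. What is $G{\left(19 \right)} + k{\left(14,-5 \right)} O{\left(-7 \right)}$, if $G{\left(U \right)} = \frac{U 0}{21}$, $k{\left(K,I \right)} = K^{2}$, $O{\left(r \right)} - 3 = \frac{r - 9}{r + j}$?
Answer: $1372$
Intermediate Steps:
$O{\left(r \right)} = 3 + \frac{-9 + r}{3 + r}$ ($O{\left(r \right)} = 3 + \frac{r - 9}{r + 3} = 3 + \frac{-9 + r}{3 + r}$)
$G{\left(U \right)} = 0$ ($G{\left(U \right)} = 0 \cdot \frac{1}{21} = 0$)
$G{\left(19 \right)} + k{\left(14,-5 \right)} O{\left(-7 \right)} = 0 + 14^{2} \cdot 4 \left(-7\right) \frac{1}{3 - 7} = 0 + 196 \cdot 4 \left(-7\right) \frac{1}{-4} = 0 + 196 \cdot 4 \left(-7\right) \left(- \frac{1}{4}\right) = 0 + 196 \cdot 7 = 0 + 1372 = 1372$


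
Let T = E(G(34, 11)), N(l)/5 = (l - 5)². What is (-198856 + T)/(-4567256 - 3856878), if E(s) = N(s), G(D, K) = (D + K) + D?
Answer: 85738/4212067 ≈ 0.020355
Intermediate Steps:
G(D, K) = K + 2*D
N(l) = 5*(-5 + l)² (N(l) = 5*(l - 5)² = 5*(-5 + l)²)
E(s) = 5*(-5 + s)²
T = 27380 (T = 5*(-5 + (11 + 2*34))² = 5*(-5 + (11 + 68))² = 5*(-5 + 79)² = 5*74² = 5*5476 = 27380)
(-198856 + T)/(-4567256 - 3856878) = (-198856 + 27380)/(-4567256 - 3856878) = -171476/(-8424134) = -171476*(-1/8424134) = 85738/4212067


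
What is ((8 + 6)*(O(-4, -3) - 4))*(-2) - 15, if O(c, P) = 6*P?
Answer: 601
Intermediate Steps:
((8 + 6)*(O(-4, -3) - 4))*(-2) - 15 = ((8 + 6)*(6*(-3) - 4))*(-2) - 15 = (14*(-18 - 4))*(-2) - 15 = (14*(-22))*(-2) - 15 = -308*(-2) - 15 = 616 - 15 = 601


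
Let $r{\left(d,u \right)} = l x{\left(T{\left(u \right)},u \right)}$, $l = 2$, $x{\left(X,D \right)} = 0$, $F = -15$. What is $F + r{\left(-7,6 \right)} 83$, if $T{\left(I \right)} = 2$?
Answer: $-15$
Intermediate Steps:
$r{\left(d,u \right)} = 0$ ($r{\left(d,u \right)} = 2 \cdot 0 = 0$)
$F + r{\left(-7,6 \right)} 83 = -15 + 0 \cdot 83 = -15 + 0 = -15$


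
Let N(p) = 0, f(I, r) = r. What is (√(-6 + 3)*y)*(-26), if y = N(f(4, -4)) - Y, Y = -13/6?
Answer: -169*I*√3/3 ≈ -97.572*I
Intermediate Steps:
Y = -13/6 (Y = -13*⅙ = -13/6 ≈ -2.1667)
y = 13/6 (y = 0 - 1*(-13/6) = 0 + 13/6 = 13/6 ≈ 2.1667)
(√(-6 + 3)*y)*(-26) = (√(-6 + 3)*(13/6))*(-26) = (√(-3)*(13/6))*(-26) = ((I*√3)*(13/6))*(-26) = (13*I*√3/6)*(-26) = -169*I*√3/3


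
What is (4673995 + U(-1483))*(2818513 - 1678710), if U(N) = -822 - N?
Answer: 5328186932768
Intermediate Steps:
(4673995 + U(-1483))*(2818513 - 1678710) = (4673995 + (-822 - 1*(-1483)))*(2818513 - 1678710) = (4673995 + (-822 + 1483))*1139803 = (4673995 + 661)*1139803 = 4674656*1139803 = 5328186932768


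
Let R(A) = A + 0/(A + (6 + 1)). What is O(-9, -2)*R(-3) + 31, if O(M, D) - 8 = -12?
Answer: 43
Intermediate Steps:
O(M, D) = -4 (O(M, D) = 8 - 12 = -4)
R(A) = A (R(A) = A + 0/(A + 7) = A + 0/(7 + A) = A + 0 = A)
O(-9, -2)*R(-3) + 31 = -4*(-3) + 31 = 12 + 31 = 43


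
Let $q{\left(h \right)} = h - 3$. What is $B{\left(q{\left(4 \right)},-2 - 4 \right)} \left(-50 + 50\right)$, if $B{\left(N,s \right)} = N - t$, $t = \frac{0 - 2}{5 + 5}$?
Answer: $0$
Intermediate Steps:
$t = - \frac{1}{5}$ ($t = - \frac{2}{10} = \left(-2\right) \frac{1}{10} = - \frac{1}{5} \approx -0.2$)
$q{\left(h \right)} = -3 + h$
$B{\left(N,s \right)} = \frac{1}{5} + N$ ($B{\left(N,s \right)} = N - - \frac{1}{5} = N + \frac{1}{5} = \frac{1}{5} + N$)
$B{\left(q{\left(4 \right)},-2 - 4 \right)} \left(-50 + 50\right) = \left(\frac{1}{5} + \left(-3 + 4\right)\right) \left(-50 + 50\right) = \left(\frac{1}{5} + 1\right) 0 = \frac{6}{5} \cdot 0 = 0$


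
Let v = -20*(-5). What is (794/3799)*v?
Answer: 79400/3799 ≈ 20.900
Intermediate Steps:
v = 100 (v = -5*(-20) = 100)
(794/3799)*v = (794/3799)*100 = 79400/3799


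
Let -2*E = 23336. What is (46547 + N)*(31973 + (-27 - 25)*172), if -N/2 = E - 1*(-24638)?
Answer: 474558603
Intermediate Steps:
E = -11668 (E = -½*23336 = -11668)
N = -25940 (N = -2*(-11668 - 1*(-24638)) = -2*(-11668 + 24638) = -2*12970 = -25940)
(46547 + N)*(31973 + (-27 - 25)*172) = (46547 - 25940)*(31973 + (-27 - 25)*172) = 20607*(31973 - 52*172) = 20607*(31973 - 8944) = 20607*23029 = 474558603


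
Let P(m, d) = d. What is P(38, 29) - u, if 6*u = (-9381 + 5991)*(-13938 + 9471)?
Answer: -2523826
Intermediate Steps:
u = 2523855 (u = ((-9381 + 5991)*(-13938 + 9471))/6 = (-3390*(-4467))/6 = (⅙)*15143130 = 2523855)
P(38, 29) - u = 29 - 1*2523855 = 29 - 2523855 = -2523826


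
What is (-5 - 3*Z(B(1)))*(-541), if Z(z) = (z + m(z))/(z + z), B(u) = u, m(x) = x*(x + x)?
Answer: 10279/2 ≈ 5139.5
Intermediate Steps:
m(x) = 2*x² (m(x) = x*(2*x) = 2*x²)
Z(z) = (z + 2*z²)/(2*z) (Z(z) = (z + 2*z²)/(z + z) = (z + 2*z²)/((2*z)) = (z + 2*z²)*(1/(2*z)) = (z + 2*z²)/(2*z))
(-5 - 3*Z(B(1)))*(-541) = (-5 - 3*(½ + 1))*(-541) = (-5 - 3*3/2)*(-541) = (-5 - 9/2)*(-541) = -19/2*(-541) = 10279/2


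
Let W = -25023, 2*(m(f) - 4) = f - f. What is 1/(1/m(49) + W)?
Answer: -4/100091 ≈ -3.9964e-5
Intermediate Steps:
m(f) = 4 (m(f) = 4 + (f - f)/2 = 4 + (1/2)*0 = 4 + 0 = 4)
1/(1/m(49) + W) = 1/(1/4 - 25023) = 1/(-100091/4) = -4/100091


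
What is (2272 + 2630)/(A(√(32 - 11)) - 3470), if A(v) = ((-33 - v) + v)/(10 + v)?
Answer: -1345402920/953522389 - 161766*√21/953522389 ≈ -1.4118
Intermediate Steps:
A(v) = -33/(10 + v)
(2272 + 2630)/(A(√(32 - 11)) - 3470) = (2272 + 2630)/(-33/(10 + √(32 - 11)) - 3470) = 4902/(-33/(10 + √21) - 3470) = 4902/(-3470 - 33/(10 + √21))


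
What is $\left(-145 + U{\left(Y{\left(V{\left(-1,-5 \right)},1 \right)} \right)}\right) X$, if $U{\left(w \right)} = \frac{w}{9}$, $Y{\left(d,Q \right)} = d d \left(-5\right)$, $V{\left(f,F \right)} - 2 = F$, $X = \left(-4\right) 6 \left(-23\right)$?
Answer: $-82800$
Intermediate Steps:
$X = 552$ ($X = \left(-24\right) \left(-23\right) = 552$)
$V{\left(f,F \right)} = 2 + F$
$Y{\left(d,Q \right)} = - 5 d^{2}$ ($Y{\left(d,Q \right)} = d^{2} \left(-5\right) = - 5 d^{2}$)
$U{\left(w \right)} = \frac{w}{9}$ ($U{\left(w \right)} = w \frac{1}{9} = \frac{w}{9}$)
$\left(-145 + U{\left(Y{\left(V{\left(-1,-5 \right)},1 \right)} \right)}\right) X = \left(-145 + \frac{\left(-5\right) \left(2 - 5\right)^{2}}{9}\right) 552 = \left(-145 + \frac{\left(-5\right) \left(-3\right)^{2}}{9}\right) 552 = \left(-145 + \frac{\left(-5\right) 9}{9}\right) 552 = \left(-145 + \frac{1}{9} \left(-45\right)\right) 552 = \left(-145 - 5\right) 552 = \left(-150\right) 552 = -82800$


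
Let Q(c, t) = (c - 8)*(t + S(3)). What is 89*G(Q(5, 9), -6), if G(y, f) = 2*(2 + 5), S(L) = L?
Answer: 1246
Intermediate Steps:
Q(c, t) = (-8 + c)*(3 + t) (Q(c, t) = (c - 8)*(t + 3) = (-8 + c)*(3 + t))
G(y, f) = 14 (G(y, f) = 2*7 = 14)
89*G(Q(5, 9), -6) = 89*14 = 1246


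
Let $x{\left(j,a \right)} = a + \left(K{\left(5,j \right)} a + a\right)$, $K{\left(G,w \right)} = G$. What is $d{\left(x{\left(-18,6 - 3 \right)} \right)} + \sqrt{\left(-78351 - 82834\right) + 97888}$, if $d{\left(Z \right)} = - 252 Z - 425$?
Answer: $-5717 + 3 i \sqrt{7033} \approx -5717.0 + 251.59 i$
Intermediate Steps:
$x{\left(j,a \right)} = 7 a$ ($x{\left(j,a \right)} = a + \left(5 a + a\right) = a + 6 a = 7 a$)
$d{\left(Z \right)} = -425 - 252 Z$
$d{\left(x{\left(-18,6 - 3 \right)} \right)} + \sqrt{\left(-78351 - 82834\right) + 97888} = \left(-425 - 252 \cdot 7 \left(6 - 3\right)\right) + \sqrt{\left(-78351 - 82834\right) + 97888} = \left(-425 - 252 \cdot 7 \cdot 3\right) + \sqrt{-161185 + 97888} = \left(-425 - 5292\right) + \sqrt{-63297} = \left(-425 - 5292\right) + 3 i \sqrt{7033} = -5717 + 3 i \sqrt{7033}$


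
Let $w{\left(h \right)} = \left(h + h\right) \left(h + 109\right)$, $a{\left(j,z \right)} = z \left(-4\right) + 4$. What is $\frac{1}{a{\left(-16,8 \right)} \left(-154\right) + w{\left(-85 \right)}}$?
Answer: $\frac{1}{232} \approx 0.0043103$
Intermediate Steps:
$a{\left(j,z \right)} = 4 - 4 z$ ($a{\left(j,z \right)} = - 4 z + 4 = 4 - 4 z$)
$w{\left(h \right)} = 2 h \left(109 + h\right)$
$\frac{1}{a{\left(-16,8 \right)} \left(-154\right) + w{\left(-85 \right)}} = \frac{1}{\left(4 - 32\right) \left(-154\right) + 2 \left(-85\right) \left(109 - 85\right)} = \frac{1}{\left(4 - 32\right) \left(-154\right) + 2 \left(-85\right) 24} = \frac{1}{\left(-28\right) \left(-154\right) - 4080} = \frac{1}{4312 - 4080} = \frac{1}{232}$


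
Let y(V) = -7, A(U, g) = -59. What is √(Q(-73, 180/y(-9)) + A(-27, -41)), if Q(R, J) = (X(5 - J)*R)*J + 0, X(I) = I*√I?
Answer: √(-141659 + 19775700*√1505)/49 ≈ 565.21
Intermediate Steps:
X(I) = I^(3/2)
Q(R, J) = J*R*(5 - J)^(3/2) (Q(R, J) = ((5 - J)^(3/2)*R)*J + 0 = (R*(5 - J)^(3/2))*J + 0 = J*R*(5 - J)^(3/2) + 0 = J*R*(5 - J)^(3/2))
√(Q(-73, 180/y(-9)) + A(-27, -41)) = √((180/(-7))*(-73)*(5 - 180/(-7))^(3/2) - 59) = √((180*(-⅐))*(-73)*(5 - 180*(-1)/7)^(3/2) - 59) = √(-180/7*(-73)*(5 - 1*(-180/7))^(3/2) - 59) = √(-180/7*(-73)*(5 + 180/7)^(3/2) - 59) = √(-180/7*(-73)*(215/7)^(3/2) - 59) = √(-180/7*(-73)*215*√1505/49 - 59) = √(2825100*√1505/343 - 59) = √(-59 + 2825100*√1505/343)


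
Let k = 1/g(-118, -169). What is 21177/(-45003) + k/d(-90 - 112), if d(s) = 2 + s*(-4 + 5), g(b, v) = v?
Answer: -238579199/507033800 ≈ -0.47054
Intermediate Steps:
d(s) = 2 + s (d(s) = 2 + s*1 = 2 + s)
k = -1/169 (k = 1/(-169) = -1/169 ≈ -0.0059172)
21177/(-45003) + k/d(-90 - 112) = 21177/(-45003) - 1/(169*(2 + (-90 - 112))) = 21177*(-1/45003) - 1/(169*(2 - 202)) = -7059/15001 - 1/169/(-200) = -7059/15001 - 1/169*(-1/200) = -7059/15001 + 1/33800 = -238579199/507033800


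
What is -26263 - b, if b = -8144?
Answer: -18119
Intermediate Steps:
-26263 - b = -26263 - 1*(-8144) = -26263 + 8144 = -18119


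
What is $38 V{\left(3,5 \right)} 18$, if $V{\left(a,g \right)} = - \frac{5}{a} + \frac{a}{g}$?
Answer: $- \frac{3648}{5} \approx -729.6$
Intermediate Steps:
$38 V{\left(3,5 \right)} 18 = 38 \left(- \frac{5}{3} + \frac{3}{5}\right) 18 = 38 \left(- \frac{16}{15}\right) 18 = \left(- \frac{608}{15}\right) 18 = - \frac{3648}{5}$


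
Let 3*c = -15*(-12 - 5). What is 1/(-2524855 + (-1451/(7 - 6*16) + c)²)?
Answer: -7921/19918088199 ≈ -3.9768e-7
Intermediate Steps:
c = 85 (c = (-15*(-12 - 5))/3 = (-15*(-17))/3 = (⅓)*255 = 85)
1/(-2524855 + (-1451/(7 - 6*16) + c)²) = 1/(-2524855 + (-1451/(7 - 6*16) + 85)²) = 1/(-2524855 + (-1451/(7 - 96) + 85)²) = 1/(-2524855 + (-1451/(-89) + 85)²) = 1/(-2524855 + (-1451*(-1/89) + 85)²) = 1/(-2524855 + (1451/89 + 85)²) = 1/(-2524855 + (9016/89)²) = 1/(-2524855 + 81288256/7921) = 1/(-19918088199/7921) = -7921/19918088199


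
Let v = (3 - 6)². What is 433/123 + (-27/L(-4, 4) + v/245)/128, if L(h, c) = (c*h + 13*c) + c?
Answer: 108477167/30858240 ≈ 3.5153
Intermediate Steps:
L(h, c) = 14*c + c*h (L(h, c) = (13*c + c*h) + c = 14*c + c*h)
v = 9 (v = (-3)² = 9)
433/123 + (-27/L(-4, 4) + v/245)/128 = 433/123 + (-27*1/(4*(14 - 4)) + 9/245)/128 = 433*(1/123) + (-27/(4*10) + 9*(1/245))*(1/128) = 433/123 + (-27/40 + 9/245)*(1/128) = 433/123 - 1251/1960*1/128 = 433/123 - 1251/250880 = 108477167/30858240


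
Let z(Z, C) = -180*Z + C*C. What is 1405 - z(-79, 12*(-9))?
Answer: -24479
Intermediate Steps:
z(Z, C) = C² - 180*Z (z(Z, C) = -180*Z + C² = C² - 180*Z)
1405 - z(-79, 12*(-9)) = 1405 - ((12*(-9))² - 180*(-79)) = 1405 - ((-108)² + 14220) = 1405 - (11664 + 14220) = 1405 - 1*25884 = 1405 - 25884 = -24479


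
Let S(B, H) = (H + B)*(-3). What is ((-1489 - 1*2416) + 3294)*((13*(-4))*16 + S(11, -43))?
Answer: 449696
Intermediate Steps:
S(B, H) = -3*B - 3*H (S(B, H) = (B + H)*(-3) = -3*B - 3*H)
((-1489 - 1*2416) + 3294)*((13*(-4))*16 + S(11, -43)) = ((-1489 - 1*2416) + 3294)*((13*(-4))*16 + (-3*11 - 3*(-43))) = ((-1489 - 2416) + 3294)*(-52*16 + (-33 + 129)) = (-3905 + 3294)*(-832 + 96) = -611*(-736) = 449696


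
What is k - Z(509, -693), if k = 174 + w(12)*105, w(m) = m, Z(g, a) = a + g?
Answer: 1618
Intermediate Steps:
k = 1434 (k = 174 + 12*105 = 174 + 1260 = 1434)
k - Z(509, -693) = 1434 - (-693 + 509) = 1434 - 1*(-184) = 1434 + 184 = 1618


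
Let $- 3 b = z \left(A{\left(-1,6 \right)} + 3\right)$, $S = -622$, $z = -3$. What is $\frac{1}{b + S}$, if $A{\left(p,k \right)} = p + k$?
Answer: $- \frac{1}{614} \approx -0.0016287$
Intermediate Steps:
$A{\left(p,k \right)} = k + p$
$b = 8$ ($b = - \frac{\left(-3\right) \left(\left(6 - 1\right) + 3\right)}{3} = - \frac{\left(-3\right) \left(5 + 3\right)}{3} = - \frac{\left(-3\right) 8}{3} = \left(- \frac{1}{3}\right) \left(-24\right) = 8$)
$\frac{1}{b + S} = \frac{1}{8 - 622} = \frac{1}{-614} = - \frac{1}{614}$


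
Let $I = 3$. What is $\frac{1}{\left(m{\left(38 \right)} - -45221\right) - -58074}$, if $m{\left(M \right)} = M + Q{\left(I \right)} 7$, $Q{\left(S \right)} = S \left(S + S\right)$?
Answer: $\frac{1}{103459} \approx 9.6657 \cdot 10^{-6}$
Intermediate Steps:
$Q{\left(S \right)} = 2 S^{2}$ ($Q{\left(S \right)} = S 2 S = 2 S^{2}$)
$m{\left(M \right)} = 126 + M$ ($m{\left(M \right)} = M + 2 \cdot 3^{2} \cdot 7 = M + 2 \cdot 9 \cdot 7 = M + 18 \cdot 7 = M + 126 = 126 + M$)
$\frac{1}{\left(m{\left(38 \right)} - -45221\right) - -58074} = \frac{1}{\left(\left(126 + 38\right) - -45221\right) - -58074} = \frac{1}{\left(164 + 45221\right) + 58074} = \frac{1}{45385 + 58074} = \frac{1}{103459}$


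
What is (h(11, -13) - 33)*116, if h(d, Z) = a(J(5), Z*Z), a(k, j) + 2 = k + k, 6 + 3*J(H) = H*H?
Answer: -7772/3 ≈ -2590.7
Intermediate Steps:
J(H) = -2 + H²/3 (J(H) = -2 + (H*H)/3 = -2 + H²/3)
a(k, j) = -2 + 2*k (a(k, j) = -2 + (k + k) = -2 + 2*k)
h(d, Z) = 32/3 (h(d, Z) = -2 + 2*(-2 + (⅓)*5²) = -2 + 2*(-2 + (⅓)*25) = -2 + 2*(-2 + 25/3) = -2 + 2*(19/3) = -2 + 38/3 = 32/3)
(h(11, -13) - 33)*116 = (32/3 - 33)*116 = -67/3*116 = -7772/3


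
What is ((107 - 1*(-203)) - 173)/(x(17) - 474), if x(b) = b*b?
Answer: -137/185 ≈ -0.74054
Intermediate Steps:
x(b) = b²
((107 - 1*(-203)) - 173)/(x(17) - 474) = ((107 - 1*(-203)) - 173)/(17² - 474) = ((107 + 203) - 173)/(289 - 474) = (310 - 173)/(-185) = 137*(-1/185) = -137/185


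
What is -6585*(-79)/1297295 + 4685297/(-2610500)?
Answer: -944038222823/677317719500 ≈ -1.3938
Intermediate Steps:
-6585*(-79)/1297295 + 4685297/(-2610500) = 520215*(1/1297295) + 4685297*(-1/2610500) = 104043/259459 - 4685297/2610500 = -944038222823/677317719500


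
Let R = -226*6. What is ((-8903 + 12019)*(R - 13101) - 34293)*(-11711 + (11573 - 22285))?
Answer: 1010880525015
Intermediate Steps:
R = -1356
((-8903 + 12019)*(R - 13101) - 34293)*(-11711 + (11573 - 22285)) = ((-8903 + 12019)*(-1356 - 13101) - 34293)*(-11711 + (11573 - 22285)) = (3116*(-14457) - 34293)*(-11711 - 10712) = (-45048012 - 34293)*(-22423) = -45082305*(-22423) = 1010880525015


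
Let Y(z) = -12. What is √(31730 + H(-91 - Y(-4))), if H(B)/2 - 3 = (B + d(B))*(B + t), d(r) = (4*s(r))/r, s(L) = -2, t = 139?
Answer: 4*√8685971/79 ≈ 149.23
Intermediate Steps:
d(r) = -8/r (d(r) = (4*(-2))/r = -8/r)
H(B) = 6 + 2*(139 + B)*(B - 8/B) (H(B) = 6 + 2*((B - 8/B)*(B + 139)) = 6 + 2*((B - 8/B)*(139 + B)) = 6 + 2*((139 + B)*(B - 8/B)) = 6 + 2*(139 + B)*(B - 8/B))
√(31730 + H(-91 - Y(-4))) = √(31730 + (-10 - 2224/(-91 - 1*(-12)) + 2*(-91 - 1*(-12))² + 278*(-91 - 1*(-12)))) = √(31730 + (-10 - 2224/(-91 + 12) + 2*(-91 + 12)² + 278*(-91 + 12))) = √(31730 + (-10 - 2224/(-79) + 2*(-79)² + 278*(-79))) = √(31730 + (-10 - 2224*(-1/79) + 2*6241 - 21962)) = √(31730 + (-10 + 2224/79 + 12482 - 21962)) = √(31730 - 747486/79) = √(1759184/79) = 4*√8685971/79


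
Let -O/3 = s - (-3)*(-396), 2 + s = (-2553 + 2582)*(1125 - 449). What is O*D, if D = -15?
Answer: 828630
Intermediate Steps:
s = 19602 (s = -2 + (-2553 + 2582)*(1125 - 449) = -2 + 29*676 = -2 + 19604 = 19602)
O = -55242 (O = -3*(19602 - (-3)*(-396)) = -3*(19602 - 1*1188) = -3*(19602 - 1188) = -3*18414 = -55242)
O*D = -55242*(-15) = 828630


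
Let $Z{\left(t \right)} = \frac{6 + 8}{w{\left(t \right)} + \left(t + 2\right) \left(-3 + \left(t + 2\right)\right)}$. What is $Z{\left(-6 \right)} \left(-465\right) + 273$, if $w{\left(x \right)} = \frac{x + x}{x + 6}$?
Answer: $273$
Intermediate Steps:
$w{\left(x \right)} = \frac{2 x}{6 + x}$
$Z{\left(t \right)} = \frac{14}{\left(-1 + t\right) \left(2 + t\right) + \frac{2 t}{6 + t}}$ ($Z{\left(t \right)} = \frac{6 + 8}{\frac{2 t}{6 + t} + \left(t + 2\right) \left(-3 + \left(t + 2\right)\right)} = \frac{14}{\frac{2 t}{6 + t} + \left(2 + t\right) \left(-3 + \left(2 + t\right)\right)} = \frac{14}{\frac{2 t}{6 + t} + \left(2 + t\right) \left(-1 + t\right)} = \frac{14}{\frac{2 t}{6 + t} + \left(-1 + t\right) \left(2 + t\right)} = \frac{14}{\left(-1 + t\right) \left(2 + t\right) + \frac{2 t}{6 + t}}$)
$Z{\left(-6 \right)} \left(-465\right) + 273 = \frac{14 \left(6 - 6\right)}{2 \left(-6\right) + \left(6 - 6\right) \left(-2 - 6 + \left(-6\right)^{2}\right)} \left(-465\right) + 273 = 14 \frac{1}{-12 + 0 \left(-2 - 6 + 36\right)} 0 \left(-465\right) + 273 = 14 \frac{1}{-12 + 0 \cdot 28} \cdot 0 \left(-465\right) + 273 = 14 \frac{1}{-12 + 0} \cdot 0 \left(-465\right) + 273 = 14 \frac{1}{-12} \cdot 0 \left(-465\right) + 273 = 14 \left(- \frac{1}{12}\right) 0 \left(-465\right) + 273 = 0 \left(-465\right) + 273 = 0 + 273 = 273$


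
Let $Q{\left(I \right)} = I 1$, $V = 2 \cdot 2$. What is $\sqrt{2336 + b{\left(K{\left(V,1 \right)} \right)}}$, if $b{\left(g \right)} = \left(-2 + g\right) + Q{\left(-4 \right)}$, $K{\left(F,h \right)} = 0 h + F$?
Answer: $\sqrt{2334} \approx 48.311$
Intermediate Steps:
$V = 4$
$Q{\left(I \right)} = I$
$K{\left(F,h \right)} = F$ ($K{\left(F,h \right)} = 0 + F = F$)
$b{\left(g \right)} = -6 + g$ ($b{\left(g \right)} = \left(-2 + g\right) - 4 = -6 + g$)
$\sqrt{2336 + b{\left(K{\left(V,1 \right)} \right)}} = \sqrt{2336 + \left(-6 + 4\right)} = \sqrt{2336 - 2} = \sqrt{2334}$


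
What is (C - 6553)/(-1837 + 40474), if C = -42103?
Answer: -48656/38637 ≈ -1.2593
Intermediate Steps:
(C - 6553)/(-1837 + 40474) = (-42103 - 6553)/(-1837 + 40474) = -48656/38637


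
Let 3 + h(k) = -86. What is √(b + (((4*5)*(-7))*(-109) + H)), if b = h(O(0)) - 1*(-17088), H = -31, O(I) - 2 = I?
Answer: 2*√8057 ≈ 179.52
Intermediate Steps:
O(I) = 2 + I
h(k) = -89 (h(k) = -3 - 86 = -89)
b = 16999 (b = -89 - 1*(-17088) = -89 + 17088 = 16999)
√(b + (((4*5)*(-7))*(-109) + H)) = √(16999 + (((4*5)*(-7))*(-109) - 31)) = √(16999 + ((20*(-7))*(-109) - 31)) = √(16999 + (-140*(-109) - 31)) = √(16999 + (15260 - 31)) = √(16999 + 15229) = √32228 = 2*√8057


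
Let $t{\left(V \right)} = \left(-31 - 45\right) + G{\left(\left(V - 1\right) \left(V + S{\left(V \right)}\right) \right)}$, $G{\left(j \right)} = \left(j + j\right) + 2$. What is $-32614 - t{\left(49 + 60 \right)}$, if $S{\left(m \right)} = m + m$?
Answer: $-103172$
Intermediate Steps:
$S{\left(m \right)} = 2 m$
$G{\left(j \right)} = 2 + 2 j$ ($G{\left(j \right)} = 2 j + 2 = 2 + 2 j$)
$t{\left(V \right)} = -74 + 6 V \left(-1 + V\right)$ ($t{\left(V \right)} = \left(-31 - 45\right) + \left(2 + 2 \left(V - 1\right) \left(V + 2 V\right)\right) = -76 + \left(2 + 2 \left(-1 + V\right) 3 V\right) = -76 + \left(2 + 2 \cdot 3 V \left(-1 + V\right)\right) = -76 + \left(2 + 6 V \left(-1 + V\right)\right) = -74 + 6 V \left(-1 + V\right)$)
$-32614 - t{\left(49 + 60 \right)} = -32614 - \left(-74 - 6 \left(49 + 60\right) + 6 \left(49 + 60\right)^{2}\right) = -32614 - \left(-74 - 654 + 6 \cdot 109^{2}\right) = -32614 - \left(-74 - 654 + 6 \cdot 11881\right) = -32614 - \left(-74 - 654 + 71286\right) = -32614 - 70558 = -103172$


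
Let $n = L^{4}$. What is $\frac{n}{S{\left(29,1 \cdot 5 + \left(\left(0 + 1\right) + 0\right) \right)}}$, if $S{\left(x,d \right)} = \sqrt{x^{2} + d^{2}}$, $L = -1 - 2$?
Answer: $\frac{81 \sqrt{877}}{877} \approx 2.7352$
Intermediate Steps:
$L = -3$
$n = 81$ ($n = \left(-3\right)^{4} = 81$)
$S{\left(x,d \right)} = \sqrt{d^{2} + x^{2}}$
$\frac{n}{S{\left(29,1 \cdot 5 + \left(\left(0 + 1\right) + 0\right) \right)}} = \frac{81}{\sqrt{\left(1 \cdot 5 + \left(\left(0 + 1\right) + 0\right)\right)^{2} + 29^{2}}} = \frac{81}{\sqrt{\left(5 + \left(1 + 0\right)\right)^{2} + 841}} = \frac{81}{\sqrt{\left(5 + 1\right)^{2} + 841}} = \frac{81}{\sqrt{6^{2} + 841}} = \frac{81}{\sqrt{36 + 841}} = \frac{81}{\sqrt{877}} = 81 \frac{\sqrt{877}}{877} = \frac{81 \sqrt{877}}{877}$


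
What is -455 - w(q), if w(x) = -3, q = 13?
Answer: -452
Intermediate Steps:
-455 - w(q) = -455 - 1*(-3) = -455 + 3 = -452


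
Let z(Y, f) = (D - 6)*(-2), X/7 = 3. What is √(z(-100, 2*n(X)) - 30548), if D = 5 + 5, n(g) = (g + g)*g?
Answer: 2*I*√7639 ≈ 174.8*I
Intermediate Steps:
X = 21 (X = 7*3 = 21)
n(g) = 2*g² (n(g) = (2*g)*g = 2*g²)
D = 10
z(Y, f) = -8 (z(Y, f) = (10 - 6)*(-2) = 4*(-2) = -8)
√(z(-100, 2*n(X)) - 30548) = √(-8 - 30548) = √(-30556) = 2*I*√7639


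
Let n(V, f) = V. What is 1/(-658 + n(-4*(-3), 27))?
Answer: -1/646 ≈ -0.0015480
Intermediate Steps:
1/(-658 + n(-4*(-3), 27)) = 1/(-658 - 4*(-3)) = 1/(-658 + 12) = 1/(-646) = -1/646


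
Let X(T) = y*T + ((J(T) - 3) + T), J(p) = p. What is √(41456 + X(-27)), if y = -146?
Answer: √45341 ≈ 212.93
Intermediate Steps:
X(T) = -3 - 144*T (X(T) = -146*T + ((T - 3) + T) = -146*T + ((-3 + T) + T) = -146*T + (-3 + 2*T) = -3 - 144*T)
√(41456 + X(-27)) = √(41456 + (-3 - 144*(-27))) = √(41456 + (-3 + 3888)) = √(41456 + 3885) = √45341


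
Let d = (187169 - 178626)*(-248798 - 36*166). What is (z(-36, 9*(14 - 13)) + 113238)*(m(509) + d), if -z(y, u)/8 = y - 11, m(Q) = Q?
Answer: -247284708085622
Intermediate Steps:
d = -2176534282 (d = 8543*(-248798 - 5976) = 8543*(-254774) = -2176534282)
z(y, u) = 88 - 8*y (z(y, u) = -8*(y - 11) = -8*(-11 + y) = 88 - 8*y)
(z(-36, 9*(14 - 13)) + 113238)*(m(509) + d) = ((88 - 8*(-36)) + 113238)*(509 - 2176534282) = ((88 + 288) + 113238)*(-2176533773) = (376 + 113238)*(-2176533773) = 113614*(-2176533773) = -247284708085622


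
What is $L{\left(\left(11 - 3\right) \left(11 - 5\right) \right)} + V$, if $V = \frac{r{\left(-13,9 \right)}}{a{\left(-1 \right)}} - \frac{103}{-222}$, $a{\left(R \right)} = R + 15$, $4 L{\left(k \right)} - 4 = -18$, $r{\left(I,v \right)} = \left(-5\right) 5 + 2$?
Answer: $- \frac{7271}{1554} \approx -4.6789$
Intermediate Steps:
$r{\left(I,v \right)} = -23$ ($r{\left(I,v \right)} = -25 + 2 = -23$)
$L{\left(k \right)} = - \frac{7}{2}$ ($L{\left(k \right)} = 1 + \frac{1}{4} \left(-18\right) = 1 - \frac{9}{2} = - \frac{7}{2}$)
$a{\left(R \right)} = 15 + R$
$V = - \frac{916}{777}$ ($V = - \frac{23}{15 - 1} - \frac{103}{-222} = - \frac{23}{14} - - \frac{103}{222} = \left(-23\right) \frac{1}{14} + \frac{103}{222} = - \frac{23}{14} + \frac{103}{222} = - \frac{916}{777} \approx -1.1789$)
$L{\left(\left(11 - 3\right) \left(11 - 5\right) \right)} + V = - \frac{7}{2} - \frac{916}{777} = - \frac{7271}{1554}$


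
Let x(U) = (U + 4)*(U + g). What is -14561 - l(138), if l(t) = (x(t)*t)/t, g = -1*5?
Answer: -33447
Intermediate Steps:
g = -5
x(U) = (-5 + U)*(4 + U) (x(U) = (U + 4)*(U - 5) = (4 + U)*(-5 + U) = (-5 + U)*(4 + U))
l(t) = -20 + t² - t (l(t) = ((-20 + t² - t)*t)/t = (t*(-20 + t² - t))/t = -20 + t² - t)
-14561 - l(138) = -14561 - (-20 + 138² - 1*138) = -14561 - (-20 + 19044 - 138) = -14561 - 1*18886 = -14561 - 18886 = -33447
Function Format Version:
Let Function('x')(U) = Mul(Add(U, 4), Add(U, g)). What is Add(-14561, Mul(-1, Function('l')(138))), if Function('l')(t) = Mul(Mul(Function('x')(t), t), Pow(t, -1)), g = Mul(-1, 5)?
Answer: -33447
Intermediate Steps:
g = -5
Function('x')(U) = Mul(Add(-5, U), Add(4, U)) (Function('x')(U) = Mul(Add(U, 4), Add(U, -5)) = Mul(Add(4, U), Add(-5, U)) = Mul(Add(-5, U), Add(4, U)))
Function('l')(t) = Add(-20, Pow(t, 2), Mul(-1, t)) (Function('l')(t) = Mul(Mul(Add(-20, Pow(t, 2), Mul(-1, t)), t), Pow(t, -1)) = Mul(Mul(t, Add(-20, Pow(t, 2), Mul(-1, t))), Pow(t, -1)) = Add(-20, Pow(t, 2), Mul(-1, t)))
Add(-14561, Mul(-1, Function('l')(138))) = Add(-14561, Mul(-1, Add(-20, Pow(138, 2), Mul(-1, 138)))) = Add(-14561, Mul(-1, Add(-20, 19044, -138))) = Add(-14561, Mul(-1, 18886)) = Add(-14561, -18886) = -33447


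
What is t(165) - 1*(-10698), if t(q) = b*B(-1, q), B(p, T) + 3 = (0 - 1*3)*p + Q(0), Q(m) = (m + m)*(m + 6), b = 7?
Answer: 10698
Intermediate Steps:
Q(m) = 2*m*(6 + m) (Q(m) = (2*m)*(6 + m) = 2*m*(6 + m))
B(p, T) = -3 - 3*p (B(p, T) = -3 + ((0 - 1*3)*p + 2*0*(6 + 0)) = -3 + ((0 - 3)*p + 2*0*6) = -3 + (-3*p + 0) = -3 - 3*p)
t(q) = 0 (t(q) = 7*(-3 - 3*(-1)) = 7*(-3 + 3) = 7*0 = 0)
t(165) - 1*(-10698) = 0 - 1*(-10698) = 0 + 10698 = 10698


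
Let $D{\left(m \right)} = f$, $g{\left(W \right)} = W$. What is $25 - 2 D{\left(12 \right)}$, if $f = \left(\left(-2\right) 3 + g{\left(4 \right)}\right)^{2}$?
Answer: $17$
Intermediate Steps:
$f = 4$ ($f = \left(\left(-2\right) 3 + 4\right)^{2} = \left(-6 + 4\right)^{2} = \left(-2\right)^{2} = 4$)
$D{\left(m \right)} = 4$
$25 - 2 D{\left(12 \right)} = 25 - 8 = 17$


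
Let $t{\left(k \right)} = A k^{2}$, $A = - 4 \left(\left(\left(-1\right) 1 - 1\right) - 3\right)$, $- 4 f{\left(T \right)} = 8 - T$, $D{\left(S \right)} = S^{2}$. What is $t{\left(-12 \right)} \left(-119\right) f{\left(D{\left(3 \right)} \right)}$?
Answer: $-85680$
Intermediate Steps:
$f{\left(T \right)} = -2 + \frac{T}{4}$ ($f{\left(T \right)} = - \frac{8 - T}{4} = -2 + \frac{T}{4}$)
$A = 20$ ($A = - 4 \left(\left(-1 - 1\right) - 3\right) = - 4 \left(-2 - 3\right) = \left(-4\right) \left(-5\right) = 20$)
$t{\left(k \right)} = 20 k^{2}$
$t{\left(-12 \right)} \left(-119\right) f{\left(D{\left(3 \right)} \right)} = 20 \left(-12\right)^{2} \left(-119\right) \left(-2 + \frac{3^{2}}{4}\right) = 20 \cdot 144 \left(-119\right) \left(-2 + \frac{1}{4} \cdot 9\right) = 2880 \left(-119\right) \left(-2 + \frac{9}{4}\right) = \left(-342720\right) \frac{1}{4} = -85680$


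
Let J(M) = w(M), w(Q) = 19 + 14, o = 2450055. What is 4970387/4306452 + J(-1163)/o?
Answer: 4059287878067/3517014751620 ≈ 1.1542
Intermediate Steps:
w(Q) = 33
J(M) = 33
4970387/4306452 + J(-1163)/o = 4970387/4306452 + 33/2450055 = 4970387*(1/4306452) + 33*(1/2450055) = 4970387/4306452 + 11/816685 = 4059287878067/3517014751620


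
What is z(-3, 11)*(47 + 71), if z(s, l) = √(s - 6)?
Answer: 354*I ≈ 354.0*I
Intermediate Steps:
z(s, l) = √(-6 + s)
z(-3, 11)*(47 + 71) = √(-6 - 3)*(47 + 71) = √(-9)*118 = (3*I)*118 = 354*I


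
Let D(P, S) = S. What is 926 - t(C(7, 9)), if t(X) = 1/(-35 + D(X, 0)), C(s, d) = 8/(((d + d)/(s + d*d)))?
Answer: 32411/35 ≈ 926.03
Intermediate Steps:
C(s, d) = 4*(s + d²)/d (C(s, d) = 8/(((2*d)/(s + d²))) = 8/((2*d/(s + d²))) = 8*((s + d²)/(2*d)) = 4*(s + d²)/d)
t(X) = -1/35 (t(X) = 1/(-35 + 0) = 1/(-35) = -1/35)
926 - t(C(7, 9)) = 926 - 1*(-1/35) = 926 + 1/35 = 32411/35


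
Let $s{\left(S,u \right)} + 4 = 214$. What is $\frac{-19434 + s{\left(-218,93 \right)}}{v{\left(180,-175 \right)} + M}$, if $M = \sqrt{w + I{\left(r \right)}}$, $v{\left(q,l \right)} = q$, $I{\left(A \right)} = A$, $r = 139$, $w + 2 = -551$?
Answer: $- \frac{192240}{1823} + \frac{3204 i \sqrt{46}}{1823} \approx -105.45 + 11.92 i$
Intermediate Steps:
$w = -553$ ($w = -2 - 551 = -553$)
$s{\left(S,u \right)} = 210$ ($s{\left(S,u \right)} = -4 + 214 = 210$)
$M = 3 i \sqrt{46}$ ($M = \sqrt{-553 + 139} = \sqrt{-414} = 3 i \sqrt{46} \approx 20.347 i$)
$\frac{-19434 + s{\left(-218,93 \right)}}{v{\left(180,-175 \right)} + M} = \frac{-19434 + 210}{180 + 3 i \sqrt{46}} = - \frac{19224}{180 + 3 i \sqrt{46}}$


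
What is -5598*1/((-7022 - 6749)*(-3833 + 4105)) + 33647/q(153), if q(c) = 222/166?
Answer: 5230327134745/207887016 ≈ 25159.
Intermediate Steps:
q(c) = 111/83 (q(c) = 222*(1/166) = 111/83)
-5598*1/((-7022 - 6749)*(-3833 + 4105)) + 33647/q(153) = -5598*1/((-7022 - 6749)*(-3833 + 4105)) + 33647/(111/83) = -5598/((-13771*272)) + 33647*(83/111) = -5598/(-3745712) + 2792701/111 = -5598*(-1/3745712) + 2792701/111 = 2799/1872856 + 2792701/111 = 5230327134745/207887016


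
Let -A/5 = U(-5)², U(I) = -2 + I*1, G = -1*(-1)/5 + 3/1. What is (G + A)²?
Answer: 1461681/25 ≈ 58467.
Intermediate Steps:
G = 16/5 (G = 1*(⅕) + 3*1 = ⅕ + 3 = 16/5 ≈ 3.2000)
U(I) = -2 + I
A = -245 (A = -5*(-2 - 5)² = -5*(-7)² = -5*49 = -245)
(G + A)² = (16/5 - 245)² = (-1209/5)² = 1461681/25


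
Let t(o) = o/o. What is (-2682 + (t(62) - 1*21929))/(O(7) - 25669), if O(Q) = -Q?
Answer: 12305/12838 ≈ 0.95848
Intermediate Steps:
t(o) = 1
(-2682 + (t(62) - 1*21929))/(O(7) - 25669) = (-2682 + (1 - 1*21929))/(-1*7 - 25669) = (-2682 + (1 - 21929))/(-7 - 25669) = (-2682 - 21928)/(-25676) = -24610*(-1/25676) = 12305/12838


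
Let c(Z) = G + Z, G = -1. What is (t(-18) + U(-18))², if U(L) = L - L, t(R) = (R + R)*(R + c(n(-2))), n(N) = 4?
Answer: 291600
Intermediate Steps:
c(Z) = -1 + Z
t(R) = 2*R*(3 + R) (t(R) = (R + R)*(R + (-1 + 4)) = (2*R)*(R + 3) = (2*R)*(3 + R) = 2*R*(3 + R))
U(L) = 0
(t(-18) + U(-18))² = (2*(-18)*(3 - 18) + 0)² = (2*(-18)*(-15) + 0)² = (540 + 0)² = 540² = 291600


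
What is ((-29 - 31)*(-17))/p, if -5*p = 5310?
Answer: -170/177 ≈ -0.96045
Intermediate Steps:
p = -1062 (p = -⅕*5310 = -1062)
((-29 - 31)*(-17))/p = ((-29 - 31)*(-17))/(-1062) = -60*(-17)*(-1/1062) = 1020*(-1/1062) = -170/177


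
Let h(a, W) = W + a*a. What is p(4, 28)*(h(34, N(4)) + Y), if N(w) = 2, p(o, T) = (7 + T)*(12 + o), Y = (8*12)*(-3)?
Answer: 487200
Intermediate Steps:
Y = -288 (Y = 96*(-3) = -288)
h(a, W) = W + a**2
p(4, 28)*(h(34, N(4)) + Y) = (84 + 7*4 + 12*28 + 28*4)*((2 + 34**2) - 288) = (84 + 28 + 336 + 112)*((2 + 1156) - 288) = 560*(1158 - 288) = 560*870 = 487200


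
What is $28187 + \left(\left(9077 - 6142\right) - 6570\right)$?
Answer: $24552$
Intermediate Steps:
$28187 + \left(\left(9077 - 6142\right) - 6570\right) = 28187 + \left(2935 - 6570\right) = 28187 - 3635 = 24552$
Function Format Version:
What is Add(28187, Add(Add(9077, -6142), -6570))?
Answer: 24552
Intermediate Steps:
Add(28187, Add(Add(9077, -6142), -6570)) = Add(28187, Add(2935, -6570)) = Add(28187, -3635) = 24552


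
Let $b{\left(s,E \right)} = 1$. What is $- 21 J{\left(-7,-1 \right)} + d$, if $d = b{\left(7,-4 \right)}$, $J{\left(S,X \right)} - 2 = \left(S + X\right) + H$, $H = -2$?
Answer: $169$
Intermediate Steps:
$J{\left(S,X \right)} = S + X$ ($J{\left(S,X \right)} = 2 - \left(2 - S - X\right) = 2 + \left(-2 + S + X\right) = S + X$)
$d = 1$
$- 21 J{\left(-7,-1 \right)} + d = - 21 \left(-7 - 1\right) + 1 = \left(-21\right) \left(-8\right) + 1 = 168 + 1 = 169$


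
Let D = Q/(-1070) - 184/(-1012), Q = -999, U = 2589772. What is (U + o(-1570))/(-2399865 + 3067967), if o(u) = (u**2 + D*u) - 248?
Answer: 5946995795/786356054 ≈ 7.5627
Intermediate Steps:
D = 13129/11770 (D = -999/(-1070) - 184/(-1012) = -999*(-1/1070) - 184*(-1/1012) = 999/1070 + 2/11 = 13129/11770 ≈ 1.1155)
o(u) = -248 + u**2 + 13129*u/11770 (o(u) = (u**2 + 13129*u/11770) - 248 = -248 + u**2 + 13129*u/11770)
(U + o(-1570))/(-2399865 + 3067967) = (2589772 + (-248 + (-1570)**2 + (13129/11770)*(-1570)))/(-2399865 + 3067967) = (2589772 + (-248 + 2464900 - 2061253/1177))/668102 = (2589772 + 2898834151/1177)*(1/668102) = (5946995795/1177)*(1/668102) = 5946995795/786356054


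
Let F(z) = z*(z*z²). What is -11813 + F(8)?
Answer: -7717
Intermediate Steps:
F(z) = z⁴ (F(z) = z*z³ = z⁴)
-11813 + F(8) = -11813 + 8⁴ = -11813 + 4096 = -7717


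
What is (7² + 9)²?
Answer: 3364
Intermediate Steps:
(7² + 9)² = (49 + 9)² = 58² = 3364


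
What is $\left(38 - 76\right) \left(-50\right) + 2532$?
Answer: $4432$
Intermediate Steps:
$\left(38 - 76\right) \left(-50\right) + 2532 = \left(-38\right) \left(-50\right) + 2532 = 1900 + 2532 = 4432$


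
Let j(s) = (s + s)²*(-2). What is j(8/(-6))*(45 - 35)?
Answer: -1280/9 ≈ -142.22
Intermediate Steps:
j(s) = -8*s² (j(s) = (2*s)²*(-2) = (4*s²)*(-2) = -8*s²)
j(8/(-6))*(45 - 35) = (-8*(8/(-6))²)*(45 - 35) = -8*(8*(-⅙))²*10 = -8*(-4/3)²*10 = -8*16/9*10 = -128/9*10 = -1280/9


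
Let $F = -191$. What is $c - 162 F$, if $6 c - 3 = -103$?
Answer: $\frac{92776}{3} \approx 30925.0$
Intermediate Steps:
$c = - \frac{50}{3}$ ($c = \frac{1}{2} + \frac{1}{6} \left(-103\right) = \frac{1}{2} - \frac{103}{6} = - \frac{50}{3} \approx -16.667$)
$c - 162 F = - \frac{50}{3} - -30942 = - \frac{50}{3} + 30942 = \frac{92776}{3}$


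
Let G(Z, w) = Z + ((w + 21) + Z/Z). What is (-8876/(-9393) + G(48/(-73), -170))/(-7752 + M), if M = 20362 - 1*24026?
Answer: 12660611/978478203 ≈ 0.012939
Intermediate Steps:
M = -3664 (M = 20362 - 24026 = -3664)
G(Z, w) = 22 + Z + w (G(Z, w) = Z + ((21 + w) + 1) = Z + (22 + w) = 22 + Z + w)
(-8876/(-9393) + G(48/(-73), -170))/(-7752 + M) = (-8876/(-9393) + (22 + 48/(-73) - 170))/(-7752 - 3664) = (-8876*(-1/9393) + (22 + 48*(-1/73) - 170))/(-11416) = (8876/9393 + (22 - 48/73 - 170))*(-1/11416) = (8876/9393 - 10852/73)*(-1/11416) = -101284888/685689*(-1/11416) = 12660611/978478203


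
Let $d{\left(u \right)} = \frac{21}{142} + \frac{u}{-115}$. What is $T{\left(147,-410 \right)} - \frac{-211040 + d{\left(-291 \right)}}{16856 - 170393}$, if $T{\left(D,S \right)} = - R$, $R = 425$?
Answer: $- \frac{1069031403713}{2507259210} \approx -426.37$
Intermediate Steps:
$T{\left(D,S \right)} = -425$ ($T{\left(D,S \right)} = \left(-1\right) 425 = -425$)
$d{\left(u \right)} = \frac{21}{142} - \frac{u}{115}$ ($d{\left(u \right)} = 21 \cdot \frac{1}{142} + u \left(- \frac{1}{115}\right) = \frac{21}{142} - \frac{u}{115}$)
$T{\left(147,-410 \right)} - \frac{-211040 + d{\left(-291 \right)}}{16856 - 170393} = -425 - \frac{-211040 + \left(\frac{21}{142} - - \frac{291}{115}\right)}{16856 - 170393} = -425 - \frac{-211040 + \left(\frac{21}{142} + \frac{291}{115}\right)}{-153537} = -425 - \left(-211040 + \frac{43737}{16330}\right) \left(- \frac{1}{153537}\right) = -425 - \left(- \frac{3446239463}{16330}\right) \left(- \frac{1}{153537}\right) = -425 - \frac{3446239463}{2507259210} = - \frac{1069031403713}{2507259210}$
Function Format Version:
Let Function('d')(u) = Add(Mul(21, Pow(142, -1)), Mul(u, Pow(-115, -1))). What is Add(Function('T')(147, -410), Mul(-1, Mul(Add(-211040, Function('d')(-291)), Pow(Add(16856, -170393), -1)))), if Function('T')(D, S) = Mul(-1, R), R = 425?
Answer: Rational(-1069031403713, 2507259210) ≈ -426.37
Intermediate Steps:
Function('T')(D, S) = -425 (Function('T')(D, S) = Mul(-1, 425) = -425)
Function('d')(u) = Add(Rational(21, 142), Mul(Rational(-1, 115), u)) (Function('d')(u) = Add(Mul(21, Rational(1, 142)), Mul(u, Rational(-1, 115))) = Add(Rational(21, 142), Mul(Rational(-1, 115), u)))
Add(Function('T')(147, -410), Mul(-1, Mul(Add(-211040, Function('d')(-291)), Pow(Add(16856, -170393), -1)))) = Add(-425, Mul(-1, Mul(Add(-211040, Add(Rational(21, 142), Mul(Rational(-1, 115), -291))), Pow(Add(16856, -170393), -1)))) = Add(-425, Mul(-1, Mul(Add(-211040, Add(Rational(21, 142), Rational(291, 115))), Pow(-153537, -1)))) = Add(-425, Mul(-1, Mul(Add(-211040, Rational(43737, 16330)), Rational(-1, 153537)))) = Add(-425, Mul(-1, Mul(Rational(-3446239463, 16330), Rational(-1, 153537)))) = Add(-425, Mul(-1, Rational(3446239463, 2507259210))) = Add(-425, Rational(-3446239463, 2507259210)) = Rational(-1069031403713, 2507259210)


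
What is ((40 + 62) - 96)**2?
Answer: 36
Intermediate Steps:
((40 + 62) - 96)**2 = (102 - 96)**2 = 6**2 = 36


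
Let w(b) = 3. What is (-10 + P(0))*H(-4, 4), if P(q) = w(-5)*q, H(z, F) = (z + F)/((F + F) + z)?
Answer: 0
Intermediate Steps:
H(z, F) = (F + z)/(z + 2*F) (H(z, F) = (F + z)/(2*F + z) = (F + z)/(z + 2*F))
P(q) = 3*q
(-10 + P(0))*H(-4, 4) = (-10 + 3*0)*((4 - 4)/(-4 + 2*4)) = (-10 + 0)*(0/(-4 + 8)) = -10*0/4 = -5*0/2 = -10*0 = 0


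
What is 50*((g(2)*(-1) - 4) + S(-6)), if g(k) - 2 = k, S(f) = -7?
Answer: -750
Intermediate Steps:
g(k) = 2 + k
50*((g(2)*(-1) - 4) + S(-6)) = 50*(((2 + 2)*(-1) - 4) - 7) = 50*((4*(-1) - 4) - 7) = 50*((-4 - 4) - 7) = 50*(-8 - 7) = 50*(-15) = -750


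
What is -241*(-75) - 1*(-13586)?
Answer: 31661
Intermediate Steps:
-241*(-75) - 1*(-13586) = 18075 + 13586 = 31661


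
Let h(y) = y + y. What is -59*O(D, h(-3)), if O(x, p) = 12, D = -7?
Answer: -708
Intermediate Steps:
h(y) = 2*y
-59*O(D, h(-3)) = -59*12 = -708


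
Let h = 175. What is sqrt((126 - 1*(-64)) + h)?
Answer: sqrt(365) ≈ 19.105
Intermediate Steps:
sqrt((126 - 1*(-64)) + h) = sqrt((126 - 1*(-64)) + 175) = sqrt((126 + 64) + 175) = sqrt(190 + 175) = sqrt(365)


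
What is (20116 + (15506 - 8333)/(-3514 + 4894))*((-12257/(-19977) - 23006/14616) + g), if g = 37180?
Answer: 3349248549845012957/4477085424 ≈ 7.4809e+8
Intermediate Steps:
(20116 + (15506 - 8333)/(-3514 + 4894))*((-12257/(-19977) - 23006/14616) + g) = (20116 + (15506 - 8333)/(-3514 + 4894))*((-12257/(-19977) - 23006/14616) + 37180) = (20116 + 7173/1380)*((-12257*(-1/19977) - 23006*1/14616) + 37180) = (20116 + 7173*(1/1380))*((12257/19977 - 11503/7308) + 37180) = (20116 + 2391/460)*(-46740425/48663972 + 37180) = (9255751/460)*(1809279738535/48663972) = 3349248549845012957/4477085424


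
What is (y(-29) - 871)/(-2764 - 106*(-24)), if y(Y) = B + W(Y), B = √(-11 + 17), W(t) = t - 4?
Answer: 226/55 - √6/220 ≈ 4.0980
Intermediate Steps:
W(t) = -4 + t
B = √6 ≈ 2.4495
y(Y) = -4 + Y + √6 (y(Y) = √6 + (-4 + Y) = -4 + Y + √6)
(y(-29) - 871)/(-2764 - 106*(-24)) = ((-4 - 29 + √6) - 871)/(-2764 - 106*(-24)) = ((-33 + √6) - 871)/(-2764 + 2544) = (-904 + √6)/(-220) = (-904 + √6)*(-1/220) = 226/55 - √6/220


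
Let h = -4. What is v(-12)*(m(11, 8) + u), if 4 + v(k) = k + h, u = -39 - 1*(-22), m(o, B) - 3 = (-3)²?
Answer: 100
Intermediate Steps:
m(o, B) = 12 (m(o, B) = 3 + (-3)² = 3 + 9 = 12)
u = -17 (u = -39 + 22 = -17)
v(k) = -8 + k (v(k) = -4 + (k - 4) = -4 + (-4 + k) = -8 + k)
v(-12)*(m(11, 8) + u) = (-8 - 12)*(12 - 17) = -20*(-5) = 100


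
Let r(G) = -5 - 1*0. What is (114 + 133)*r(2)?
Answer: -1235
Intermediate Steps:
r(G) = -5 (r(G) = -5 + 0 = -5)
(114 + 133)*r(2) = (114 + 133)*(-5) = 247*(-5) = -1235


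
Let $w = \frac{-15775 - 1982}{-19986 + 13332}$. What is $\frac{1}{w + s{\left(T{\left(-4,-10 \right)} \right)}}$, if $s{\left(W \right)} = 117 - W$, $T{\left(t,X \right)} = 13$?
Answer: $\frac{2218}{236591} \approx 0.0093748$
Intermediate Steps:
$w = \frac{5919}{2218}$ ($w = - \frac{17757}{-6654} = \left(-17757\right) \left(- \frac{1}{6654}\right) = \frac{5919}{2218} \approx 2.6686$)
$\frac{1}{w + s{\left(T{\left(-4,-10 \right)} \right)}} = \frac{1}{\frac{5919}{2218} + \left(117 - 13\right)} = \frac{1}{\frac{5919}{2218} + 104} = \frac{1}{\frac{236591}{2218}} = \frac{2218}{236591}$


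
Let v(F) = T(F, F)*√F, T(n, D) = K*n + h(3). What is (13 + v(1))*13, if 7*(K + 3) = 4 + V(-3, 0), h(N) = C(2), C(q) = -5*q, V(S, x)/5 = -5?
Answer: -39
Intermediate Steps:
V(S, x) = -25 (V(S, x) = 5*(-5) = -25)
h(N) = -10 (h(N) = -5*2 = -10)
K = -6 (K = -3 + (4 - 25)/7 = -3 + (⅐)*(-21) = -3 - 3 = -6)
T(n, D) = -10 - 6*n (T(n, D) = -6*n - 10 = -10 - 6*n)
v(F) = √F*(-10 - 6*F) (v(F) = (-10 - 6*F)*√F = √F*(-10 - 6*F))
(13 + v(1))*13 = (13 + √1*(-10 - 6*1))*13 = (13 + 1*(-10 - 6))*13 = (13 + 1*(-16))*13 = (13 - 16)*13 = -3*13 = -39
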